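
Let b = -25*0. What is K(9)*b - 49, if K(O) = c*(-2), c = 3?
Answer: -49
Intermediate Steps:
b = 0
K(O) = -6 (K(O) = 3*(-2) = -6)
K(9)*b - 49 = -6*0 - 49 = 0 - 49 = -49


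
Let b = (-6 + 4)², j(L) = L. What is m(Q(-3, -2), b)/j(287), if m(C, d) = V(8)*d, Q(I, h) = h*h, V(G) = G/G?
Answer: 4/287 ≈ 0.013937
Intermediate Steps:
V(G) = 1
Q(I, h) = h²
b = 4 (b = (-2)² = 4)
m(C, d) = d (m(C, d) = 1*d = d)
m(Q(-3, -2), b)/j(287) = 4/287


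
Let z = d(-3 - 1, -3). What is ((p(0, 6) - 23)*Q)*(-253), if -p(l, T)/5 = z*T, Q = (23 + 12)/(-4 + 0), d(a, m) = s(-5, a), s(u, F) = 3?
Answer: -1000615/4 ≈ -2.5015e+5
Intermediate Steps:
d(a, m) = 3
z = 3
Q = -35/4 (Q = 35/(-4) = 35*(-¼) = -35/4 ≈ -8.7500)
p(l, T) = -15*T
((p(0, 6) - 23)*Q)*(-253) = ((-15*6 - 23)*(-35/4))*(-253) = ((-90 - 23)*(-35/4))*(-253) = -113*(-35/4)*(-253) = (3955/4)*(-253) = -1000615/4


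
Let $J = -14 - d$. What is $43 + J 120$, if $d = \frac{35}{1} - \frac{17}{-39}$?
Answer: $- \frac{76561}{13} \approx -5889.3$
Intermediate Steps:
$d = \frac{1382}{39}$ ($d = 35 \cdot 1 - - \frac{17}{39} = 35 + \frac{17}{39} = \frac{1382}{39} \approx 35.436$)
$J = - \frac{1928}{39}$ ($J = -14 - \frac{1382}{39} = - \frac{1928}{39} \approx -49.436$)
$43 + J 120 = 43 - \frac{77120}{13} = - \frac{76561}{13}$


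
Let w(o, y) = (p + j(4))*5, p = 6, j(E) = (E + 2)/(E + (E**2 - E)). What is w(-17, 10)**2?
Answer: 65025/64 ≈ 1016.0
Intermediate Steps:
j(E) = (2 + E)/E**2 (j(E) = (2 + E)/(E**2) = (2 + E)/E**2)
w(o, y) = 255/8 (w(o, y) = (6 + (2 + 4)/4**2)*5 = (6 + (1/16)*6)*5 = (6 + 3/8)*5 = (51/8)*5 = 255/8)
w(-17, 10)**2 = (255/8)**2 = 65025/64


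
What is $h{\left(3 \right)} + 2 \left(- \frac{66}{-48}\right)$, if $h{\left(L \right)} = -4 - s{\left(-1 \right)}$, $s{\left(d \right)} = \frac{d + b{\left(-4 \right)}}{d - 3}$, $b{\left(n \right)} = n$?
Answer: $- \frac{5}{2} \approx -2.5$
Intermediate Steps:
$s{\left(d \right)} = \frac{-4 + d}{-3 + d}$ ($s{\left(d \right)} = \frac{d - 4}{d - 3} = \frac{-4 + d}{-3 + d}$)
$h{\left(L \right)} = - \frac{21}{4}$ ($h{\left(L \right)} = -4 - \frac{-4 - 1}{-3 - 1} = -4 - \frac{1}{-4} \left(-5\right) = -4 - \left(- \frac{1}{4}\right) \left(-5\right) = -4 - \frac{5}{4} = - \frac{21}{4}$)
$h{\left(3 \right)} + 2 \left(- \frac{66}{-48}\right) = - \frac{21}{4} + 2 \left(- \frac{66}{-48}\right) = - \frac{21}{4} + 2 \left(\left(-66\right) \left(- \frac{1}{48}\right)\right) = - \frac{21}{4} + 2 \cdot \frac{11}{8} = - \frac{21}{4} + \frac{11}{4} = - \frac{5}{2}$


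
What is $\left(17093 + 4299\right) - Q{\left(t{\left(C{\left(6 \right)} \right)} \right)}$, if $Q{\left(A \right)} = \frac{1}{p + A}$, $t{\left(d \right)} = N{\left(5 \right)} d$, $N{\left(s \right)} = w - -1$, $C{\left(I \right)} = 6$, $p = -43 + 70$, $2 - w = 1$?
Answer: $\frac{834287}{39} \approx 21392.0$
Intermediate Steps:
$w = 1$ ($w = 2 - 1 = 1$)
$p = 27$
$N{\left(s \right)} = 2$ ($N{\left(s \right)} = 1 - -1 = 1 + 1 = 2$)
$t{\left(d \right)} = 2 d$
$Q{\left(A \right)} = \frac{1}{27 + A}$
$\left(17093 + 4299\right) - Q{\left(t{\left(C{\left(6 \right)} \right)} \right)} = \left(17093 + 4299\right) - \frac{1}{27 + 2 \cdot 6} = 21392 - \frac{1}{27 + 12} = 21392 - \frac{1}{39} = \frac{834287}{39}$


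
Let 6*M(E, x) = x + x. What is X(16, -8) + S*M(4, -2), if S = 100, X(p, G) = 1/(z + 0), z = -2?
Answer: -403/6 ≈ -67.167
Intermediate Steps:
M(E, x) = x/3 (M(E, x) = (x + x)/6 = (2*x)/6 = x/3)
X(p, G) = -½ (X(p, G) = 1/(-2 + 0) = 1/(-2) = -½)
X(16, -8) + S*M(4, -2) = -½ + 100*((⅓)*(-2)) = -½ + 100*(-⅔) = -½ - 200/3 = -403/6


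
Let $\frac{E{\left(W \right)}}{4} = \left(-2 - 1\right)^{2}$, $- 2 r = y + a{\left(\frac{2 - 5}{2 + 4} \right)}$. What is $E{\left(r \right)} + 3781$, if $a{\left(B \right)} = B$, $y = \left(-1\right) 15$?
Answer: $3817$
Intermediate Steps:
$y = -15$
$r = \frac{31}{4}$ ($r = - \frac{-15 + \frac{2 - 5}{2 + 4}}{2} = - \frac{-15 - \frac{3}{6}}{2} = - \frac{-15 - \frac{1}{2}}{2} = \left(- \frac{1}{2}\right) \left(- \frac{31}{2}\right) = \frac{31}{4} \approx 7.75$)
$E{\left(W \right)} = 36$ ($E{\left(W \right)} = 4 \left(-2 - 1\right)^{2} = 4 \left(-3\right)^{2} = 4 \cdot 9 = 36$)
$E{\left(r \right)} + 3781 = 36 + 3781 = 3817$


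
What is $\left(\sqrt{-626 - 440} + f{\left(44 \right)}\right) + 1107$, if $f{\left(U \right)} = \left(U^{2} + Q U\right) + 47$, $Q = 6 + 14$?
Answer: $3970 + i \sqrt{1066} \approx 3970.0 + 32.65 i$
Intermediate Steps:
$Q = 20$
$f{\left(U \right)} = 47 + U^{2} + 20 U$ ($f{\left(U \right)} = \left(U^{2} + 20 U\right) + 47 = 47 + U^{2} + 20 U$)
$\left(\sqrt{-626 - 440} + f{\left(44 \right)}\right) + 1107 = \left(\sqrt{-626 - 440} + \left(47 + 44^{2} + 20 \cdot 44\right)\right) + 1107 = \left(\sqrt{-1066} + \left(47 + 1936 + 880\right)\right) + 1107 = \left(i \sqrt{1066} + 2863\right) + 1107 = \left(2863 + i \sqrt{1066}\right) + 1107 = 3970 + i \sqrt{1066}$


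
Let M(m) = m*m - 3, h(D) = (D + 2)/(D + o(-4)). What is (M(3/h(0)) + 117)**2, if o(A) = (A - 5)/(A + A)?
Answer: 894787569/65536 ≈ 13653.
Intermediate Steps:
o(A) = (-5 + A)/(2*A) (o(A) = (-5 + A)/((2*A)) = (-5 + A)*(1/(2*A)) = (-5 + A)/(2*A))
h(D) = (2 + D)/(9/8 + D) (h(D) = (D + 2)/(D + (1/2)*(-5 - 4)/(-4)) = (2 + D)/(D + (1/2)*(-1/4)*(-9)) = (2 + D)/(D + 9/8) = (2 + D)/(9/8 + D))
M(m) = -3 + m**2 (M(m) = m**2 - 3 = -3 + m**2)
(M(3/h(0)) + 117)**2 = ((-3 + (3/((8*(2 + 0)/(9 + 8*0))))**2) + 117)**2 = ((-3 + (3/((8*2/(9 + 0))))**2) + 117)**2 = ((-3 + (3/((8*2/9)))**2) + 117)**2 = ((-3 + (3/((8*(1/9)*2)))**2) + 117)**2 = ((-3 + (3/(16/9))**2) + 117)**2 = ((-3 + (3*(9/16))**2) + 117)**2 = ((-3 + (27/16)**2) + 117)**2 = ((-3 + 729/256) + 117)**2 = (-39/256 + 117)**2 = (29913/256)**2 = 894787569/65536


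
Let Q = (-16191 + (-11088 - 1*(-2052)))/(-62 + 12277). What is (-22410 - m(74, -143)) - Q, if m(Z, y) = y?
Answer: -271966178/12215 ≈ -22265.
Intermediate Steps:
Q = -25227/12215 (Q = (-16191 + (-11088 + 2052))/12215 = (-16191 - 9036)*(1/12215) = -25227*1/12215 = -25227/12215 ≈ -2.0652)
(-22410 - m(74, -143)) - Q = (-22410 - 1*(-143)) - 1*(-25227/12215) = (-22410 + 143) + 25227/12215 = -22267 + 25227/12215 = -271966178/12215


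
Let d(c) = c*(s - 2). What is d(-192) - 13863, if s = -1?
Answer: -13287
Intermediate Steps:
d(c) = -3*c (d(c) = c*(-1 - 2) = c*(-3) = -3*c)
d(-192) - 13863 = -3*(-192) - 13863 = 576 - 13863 = -13287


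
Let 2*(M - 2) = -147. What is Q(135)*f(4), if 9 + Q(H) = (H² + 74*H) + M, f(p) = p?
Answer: 112538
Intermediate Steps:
M = -143/2 (M = 2 + (½)*(-147) = 2 - 147/2 = -143/2 ≈ -71.500)
Q(H) = -161/2 + H² + 74*H (Q(H) = -9 + ((H² + 74*H) - 143/2) = -9 + (-143/2 + H² + 74*H) = -161/2 + H² + 74*H)
Q(135)*f(4) = (-161/2 + 135² + 74*135)*4 = (-161/2 + 18225 + 9990)*4 = (56269/2)*4 = 112538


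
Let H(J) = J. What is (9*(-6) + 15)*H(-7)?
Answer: 273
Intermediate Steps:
(9*(-6) + 15)*H(-7) = (9*(-6) + 15)*(-7) = (-54 + 15)*(-7) = -39*(-7) = 273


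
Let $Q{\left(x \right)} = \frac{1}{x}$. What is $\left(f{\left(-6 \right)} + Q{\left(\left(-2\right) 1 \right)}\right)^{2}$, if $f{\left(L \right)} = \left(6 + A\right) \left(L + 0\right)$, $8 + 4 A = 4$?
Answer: $\frac{3721}{4} \approx 930.25$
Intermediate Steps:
$A = -1$ ($A = -2 + \frac{1}{4} \cdot 4 = -2 + 1 = -1$)
$f{\left(L \right)} = 5 L$ ($f{\left(L \right)} = \left(6 - 1\right) \left(L + 0\right) = 5 L$)
$\left(f{\left(-6 \right)} + Q{\left(\left(-2\right) 1 \right)}\right)^{2} = \left(5 \left(-6\right) + \frac{1}{\left(-2\right) 1}\right)^{2} = \left(-30 + \frac{1}{-2}\right)^{2} = \left(-30 - \frac{1}{2}\right)^{2} = \left(- \frac{61}{2}\right)^{2} = \frac{3721}{4}$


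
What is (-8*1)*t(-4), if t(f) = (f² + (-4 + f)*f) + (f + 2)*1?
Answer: -368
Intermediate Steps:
t(f) = 2 + f + f² + f*(-4 + f) (t(f) = (f² + f*(-4 + f)) + (2 + f)*1 = (f² + f*(-4 + f)) + (2 + f) = 2 + f + f² + f*(-4 + f))
(-8*1)*t(-4) = (-8*1)*(2 - 3*(-4) + 2*(-4)²) = -8*(2 + 12 + 2*16) = -8*(2 + 12 + 32) = -8*46 = -368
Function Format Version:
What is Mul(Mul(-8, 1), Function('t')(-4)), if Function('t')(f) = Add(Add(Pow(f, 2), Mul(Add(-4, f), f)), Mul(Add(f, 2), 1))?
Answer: -368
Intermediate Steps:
Function('t')(f) = Add(2, f, Pow(f, 2), Mul(f, Add(-4, f))) (Function('t')(f) = Add(Add(Pow(f, 2), Mul(f, Add(-4, f))), Mul(Add(2, f), 1)) = Add(Add(Pow(f, 2), Mul(f, Add(-4, f))), Add(2, f)) = Add(2, f, Pow(f, 2), Mul(f, Add(-4, f))))
Mul(Mul(-8, 1), Function('t')(-4)) = Mul(Mul(-8, 1), Add(2, Mul(-3, -4), Mul(2, Pow(-4, 2)))) = Mul(-8, Add(2, 12, Mul(2, 16))) = Mul(-8, Add(2, 12, 32)) = Mul(-8, 46) = -368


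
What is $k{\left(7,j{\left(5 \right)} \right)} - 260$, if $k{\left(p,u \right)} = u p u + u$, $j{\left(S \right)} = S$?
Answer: $-80$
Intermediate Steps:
$k{\left(p,u \right)} = u + p u^{2}$ ($k{\left(p,u \right)} = p u u + u = p u^{2} + u = u + p u^{2}$)
$k{\left(7,j{\left(5 \right)} \right)} - 260 = 5 \left(1 + 7 \cdot 5\right) - 260 = 5 \left(1 + 35\right) - 260 = 5 \cdot 36 - 260 = 180 - 260 = -80$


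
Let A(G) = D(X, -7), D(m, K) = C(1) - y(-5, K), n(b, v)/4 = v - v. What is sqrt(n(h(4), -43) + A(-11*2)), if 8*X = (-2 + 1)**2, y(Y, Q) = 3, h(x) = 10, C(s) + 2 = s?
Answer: 2*I ≈ 2.0*I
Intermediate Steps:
C(s) = -2 + s
X = 1/8 (X = (-2 + 1)**2/8 = (1/8)*(-1)**2 = (1/8)*1 = 1/8 ≈ 0.12500)
n(b, v) = 0 (n(b, v) = 4*(v - v) = 4*0 = 0)
D(m, K) = -4 (D(m, K) = (-2 + 1) - 1*3 = -1 - 3 = -4)
A(G) = -4
sqrt(n(h(4), -43) + A(-11*2)) = sqrt(0 - 4) = sqrt(-4) = 2*I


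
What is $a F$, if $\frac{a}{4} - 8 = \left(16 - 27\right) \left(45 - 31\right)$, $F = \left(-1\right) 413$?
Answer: $241192$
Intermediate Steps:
$F = -413$
$a = -584$ ($a = 32 + 4 \left(16 - 27\right) \left(45 - 31\right) = 32 + 4 \left(\left(-11\right) 14\right) = 32 + 4 \left(-154\right) = 32 - 616 = -584$)
$a F = \left(-584\right) \left(-413\right) = 241192$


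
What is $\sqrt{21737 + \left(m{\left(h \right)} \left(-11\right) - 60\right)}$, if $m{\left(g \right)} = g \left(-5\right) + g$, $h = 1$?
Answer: $\sqrt{21721} \approx 147.38$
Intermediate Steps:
$m{\left(g \right)} = - 4 g$ ($m{\left(g \right)} = - 5 g + g = - 4 g$)
$\sqrt{21737 + \left(m{\left(h \right)} \left(-11\right) - 60\right)} = \sqrt{21737 - \left(60 - \left(-4\right) 1 \left(-11\right)\right)} = \sqrt{21737 - 16} = \sqrt{21721}$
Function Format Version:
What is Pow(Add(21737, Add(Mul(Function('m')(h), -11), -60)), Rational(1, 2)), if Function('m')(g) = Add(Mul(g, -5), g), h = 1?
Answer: Pow(21721, Rational(1, 2)) ≈ 147.38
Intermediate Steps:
Function('m')(g) = Mul(-4, g) (Function('m')(g) = Add(Mul(-5, g), g) = Mul(-4, g))
Pow(Add(21737, Add(Mul(Function('m')(h), -11), -60)), Rational(1, 2)) = Pow(Add(21737, Add(Mul(Mul(-4, 1), -11), -60)), Rational(1, 2)) = Pow(Add(21737, Add(Mul(-4, -11), -60)), Rational(1, 2)) = Pow(Add(21737, Add(44, -60)), Rational(1, 2)) = Pow(Add(21737, -16), Rational(1, 2)) = Pow(21721, Rational(1, 2))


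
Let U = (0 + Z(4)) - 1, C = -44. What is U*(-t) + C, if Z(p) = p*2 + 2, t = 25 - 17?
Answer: -116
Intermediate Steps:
t = 8
Z(p) = 2 + 2*p (Z(p) = 2*p + 2 = 2 + 2*p)
U = 9 (U = (0 + (2 + 2*4)) - 1 = (0 + (2 + 8)) - 1 = (0 + 10) - 1 = 10 - 1 = 9)
U*(-t) + C = 9*(-1*8) - 44 = 9*(-8) - 44 = -72 - 44 = -116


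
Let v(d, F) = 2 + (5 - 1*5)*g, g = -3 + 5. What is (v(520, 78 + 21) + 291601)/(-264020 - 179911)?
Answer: -97201/147977 ≈ -0.65687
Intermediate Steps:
g = 2
v(d, F) = 2 (v(d, F) = 2 + (5 - 1*5)*2 = 2 + (5 - 5)*2 = 2 + 0*2 = 2 + 0 = 2)
(v(520, 78 + 21) + 291601)/(-264020 - 179911) = (2 + 291601)/(-264020 - 179911) = 291603/(-443931) = 291603*(-1/443931) = -97201/147977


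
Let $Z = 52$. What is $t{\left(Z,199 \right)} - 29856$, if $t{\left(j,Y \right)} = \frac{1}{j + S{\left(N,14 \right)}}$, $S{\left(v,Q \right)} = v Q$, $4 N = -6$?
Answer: $- \frac{925535}{31} \approx -29856.0$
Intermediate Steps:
$N = - \frac{3}{2}$ ($N = \frac{1}{4} \left(-6\right) = - \frac{3}{2} \approx -1.5$)
$S{\left(v,Q \right)} = Q v$
$t{\left(j,Y \right)} = \frac{1}{-21 + j}$ ($t{\left(j,Y \right)} = \frac{1}{j + 14 \left(- \frac{3}{2}\right)} = \frac{1}{j - 21} = \frac{1}{-21 + j}$)
$t{\left(Z,199 \right)} - 29856 = \frac{1}{-21 + 52} - 29856 = \frac{1}{31} - 29856 = - \frac{925535}{31}$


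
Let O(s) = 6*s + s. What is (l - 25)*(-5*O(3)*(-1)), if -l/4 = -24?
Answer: 7455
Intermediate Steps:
l = 96 (l = -4*(-24) = 96)
O(s) = 7*s
(l - 25)*(-5*O(3)*(-1)) = (96 - 25)*(-35*3*(-1)) = 71*(-5*21*(-1)) = 71*(-105*(-1)) = 71*105 = 7455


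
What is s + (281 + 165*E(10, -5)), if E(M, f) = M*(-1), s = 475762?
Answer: 474393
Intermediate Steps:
E(M, f) = -M
s + (281 + 165*E(10, -5)) = 475762 + (281 + 165*(-1*10)) = 475762 + (281 + 165*(-10)) = 475762 + (281 - 1650) = 475762 - 1369 = 474393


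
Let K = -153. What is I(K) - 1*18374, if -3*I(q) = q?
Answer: -18323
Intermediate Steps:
I(q) = -q/3
I(K) - 1*18374 = -1/3*(-153) - 1*18374 = 51 - 18374 = -18323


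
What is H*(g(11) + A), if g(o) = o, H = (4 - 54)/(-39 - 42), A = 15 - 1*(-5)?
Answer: 1550/81 ≈ 19.136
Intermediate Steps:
A = 20 (A = 15 + 5 = 20)
H = 50/81 (H = -50/(-81) = -50*(-1/81) = 50/81 ≈ 0.61728)
H*(g(11) + A) = 50*(11 + 20)/81 = (50/81)*31 = 1550/81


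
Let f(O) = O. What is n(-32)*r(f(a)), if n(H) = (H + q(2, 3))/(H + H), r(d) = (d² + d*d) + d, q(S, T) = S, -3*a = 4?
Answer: 25/24 ≈ 1.0417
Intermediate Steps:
a = -4/3 (a = -⅓*4 = -4/3 ≈ -1.3333)
r(d) = d + 2*d² (r(d) = (d² + d²) + d = 2*d² + d = d + 2*d²)
n(H) = (2 + H)/(2*H) (n(H) = (H + 2)/(H + H) = (2 + H)/((2*H)) = (2 + H)*(1/(2*H)) = (2 + H)/(2*H))
n(-32)*r(f(a)) = ((½)*(2 - 32)/(-32))*(-4*(1 + 2*(-4/3))/3) = ((½)*(-1/32)*(-30))*(-4*(1 - 8/3)/3) = 15*(-4/3*(-5/3))/32 = (15/32)*(20/9) = 25/24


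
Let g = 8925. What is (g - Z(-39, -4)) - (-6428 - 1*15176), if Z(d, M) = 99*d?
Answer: 34390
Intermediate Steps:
(g - Z(-39, -4)) - (-6428 - 1*15176) = (8925 - 99*(-39)) - (-6428 - 1*15176) = (8925 - 1*(-3861)) - (-6428 - 15176) = (8925 + 3861) - 1*(-21604) = 12786 + 21604 = 34390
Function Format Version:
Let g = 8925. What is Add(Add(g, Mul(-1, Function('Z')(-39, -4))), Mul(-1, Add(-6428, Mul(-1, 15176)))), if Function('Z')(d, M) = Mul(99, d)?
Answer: 34390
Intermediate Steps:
Add(Add(g, Mul(-1, Function('Z')(-39, -4))), Mul(-1, Add(-6428, Mul(-1, 15176)))) = Add(Add(8925, Mul(-1, Mul(99, -39))), Mul(-1, Add(-6428, Mul(-1, 15176)))) = Add(Add(8925, Mul(-1, -3861)), Mul(-1, Add(-6428, -15176))) = Add(Add(8925, 3861), Mul(-1, -21604)) = Add(12786, 21604) = 34390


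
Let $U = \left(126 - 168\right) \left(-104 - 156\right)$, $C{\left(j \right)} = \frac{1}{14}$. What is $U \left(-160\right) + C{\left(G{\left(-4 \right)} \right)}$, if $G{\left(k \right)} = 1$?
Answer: $- \frac{24460799}{14} \approx -1.7472 \cdot 10^{6}$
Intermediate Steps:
$C{\left(j \right)} = \frac{1}{14}$
$U = 10920$ ($U = \left(-42\right) \left(-260\right) = 10920$)
$U \left(-160\right) + C{\left(G{\left(-4 \right)} \right)} = 10920 \left(-160\right) + \frac{1}{14} = -1747200 + \frac{1}{14} = - \frac{24460799}{14}$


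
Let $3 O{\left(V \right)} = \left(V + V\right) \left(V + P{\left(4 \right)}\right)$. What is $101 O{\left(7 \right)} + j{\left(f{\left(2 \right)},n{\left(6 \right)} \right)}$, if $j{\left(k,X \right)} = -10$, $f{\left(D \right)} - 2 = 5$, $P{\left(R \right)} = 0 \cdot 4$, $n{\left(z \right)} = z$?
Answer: $\frac{9868}{3} \approx 3289.3$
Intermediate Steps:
$P{\left(R \right)} = 0$
$f{\left(D \right)} = 7$ ($f{\left(D \right)} = 2 + 5 = 7$)
$O{\left(V \right)} = \frac{2 V^{2}}{3}$ ($O{\left(V \right)} = \frac{\left(V + V\right) \left(V + 0\right)}{3} = \frac{2 V V}{3} = \frac{2 V^{2}}{3}$)
$101 O{\left(7 \right)} + j{\left(f{\left(2 \right)},n{\left(6 \right)} \right)} = 101 \frac{2 \cdot 7^{2}}{3} - 10 = 101 \cdot \frac{2}{3} \cdot 49 - 10 = 101 \cdot \frac{98}{3} - 10 = \frac{9898}{3} - 10 = \frac{9868}{3}$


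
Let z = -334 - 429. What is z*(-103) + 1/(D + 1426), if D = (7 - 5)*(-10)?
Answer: 110496135/1406 ≈ 78589.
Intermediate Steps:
D = -20 (D = 2*(-10) = -20)
z = -763
z*(-103) + 1/(D + 1426) = -763*(-103) + 1/(-20 + 1426) = 78589 + 1/1406 = 110496135/1406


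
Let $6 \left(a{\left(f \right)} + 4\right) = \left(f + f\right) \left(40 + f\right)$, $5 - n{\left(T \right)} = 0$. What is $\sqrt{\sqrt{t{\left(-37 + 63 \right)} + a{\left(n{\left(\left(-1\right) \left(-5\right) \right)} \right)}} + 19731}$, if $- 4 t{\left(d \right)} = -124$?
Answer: $\sqrt{19731 + \sqrt{102}} \approx 140.5$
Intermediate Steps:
$n{\left(T \right)} = 5$ ($n{\left(T \right)} = 5 - 0 = 5 + 0 = 5$)
$a{\left(f \right)} = -4 + \frac{f \left(40 + f\right)}{3}$ ($a{\left(f \right)} = -4 + \frac{\left(f + f\right) \left(40 + f\right)}{6} = -4 + \frac{2 f \left(40 + f\right)}{6} = -4 + \frac{f \left(40 + f\right)}{3}$)
$t{\left(d \right)} = 31$ ($t{\left(d \right)} = \left(- \frac{1}{4}\right) \left(-124\right) = 31$)
$\sqrt{\sqrt{t{\left(-37 + 63 \right)} + a{\left(n{\left(\left(-1\right) \left(-5\right) \right)} \right)}} + 19731} = \sqrt{\sqrt{31 + \left(-4 + \frac{5^{2}}{3} + \frac{40}{3} \cdot 5\right)} + 19731} = \sqrt{\sqrt{31 + \left(-4 + \frac{1}{3} \cdot 25 + \frac{200}{3}\right)} + 19731} = \sqrt{\sqrt{31 + \left(-4 + \frac{25}{3} + \frac{200}{3}\right)} + 19731} = \sqrt{\sqrt{31 + 71} + 19731} = \sqrt{\sqrt{102} + 19731} = \sqrt{19731 + \sqrt{102}}$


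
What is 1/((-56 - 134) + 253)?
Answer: 1/63 ≈ 0.015873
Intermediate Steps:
1/((-56 - 134) + 253) = 1/(-190 + 253) = 1/63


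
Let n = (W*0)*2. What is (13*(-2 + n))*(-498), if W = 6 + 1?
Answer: 12948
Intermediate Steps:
W = 7
n = 0 (n = (7*0)*2 = 0*2 = 0)
(13*(-2 + n))*(-498) = (13*(-2 + 0))*(-498) = (13*(-2))*(-498) = -26*(-498) = 12948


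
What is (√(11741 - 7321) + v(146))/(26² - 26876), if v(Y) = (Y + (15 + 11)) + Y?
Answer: -159/13100 - √1105/13100 ≈ -0.014675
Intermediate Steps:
v(Y) = 26 + 2*Y (v(Y) = (Y + 26) + Y = (26 + Y) + Y = 26 + 2*Y)
(√(11741 - 7321) + v(146))/(26² - 26876) = (√(11741 - 7321) + (26 + 2*146))/(26² - 26876) = (√4420 + (26 + 292))/(676 - 26876) = (2*√1105 + 318)/(-26200) = (318 + 2*√1105)*(-1/26200) = -159/13100 - √1105/13100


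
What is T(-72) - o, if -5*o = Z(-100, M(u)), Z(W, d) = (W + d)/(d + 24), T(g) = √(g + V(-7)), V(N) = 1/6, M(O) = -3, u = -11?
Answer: -103/105 + I*√2586/6 ≈ -0.98095 + 8.4754*I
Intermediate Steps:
V(N) = ⅙
T(g) = √(⅙ + g) (T(g) = √(g + ⅙) = √(⅙ + g))
Z(W, d) = (W + d)/(24 + d)
o = 103/105 (o = -(-100 - 3)/(5*(24 - 3)) = -(-103)/(5*21) = -(-103)/105 = -⅕*(-103/21) = 103/105 ≈ 0.98095)
T(-72) - o = √(6 + 36*(-72))/6 - 1*103/105 = √(6 - 2592)/6 - 103/105 = √(-2586)/6 - 103/105 = (I*√2586)/6 - 103/105 = I*√2586/6 - 103/105 = -103/105 + I*√2586/6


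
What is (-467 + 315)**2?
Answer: 23104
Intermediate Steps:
(-467 + 315)**2 = (-152)**2 = 23104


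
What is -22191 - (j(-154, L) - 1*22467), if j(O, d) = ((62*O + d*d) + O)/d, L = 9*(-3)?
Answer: -169/3 ≈ -56.333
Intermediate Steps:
L = -27
j(O, d) = (d**2 + 63*O)/d (j(O, d) = ((62*O + d**2) + O)/d = ((d**2 + 62*O) + O)/d = (d**2 + 63*O)/d)
-22191 - (j(-154, L) - 1*22467) = -22191 - ((-27 + 63*(-154)/(-27)) - 1*22467) = -22191 - ((-27 + 63*(-154)*(-1/27)) - 22467) = -22191 - ((-27 + 1078/3) - 22467) = -22191 - (997/3 - 22467) = -22191 - 1*(-66404/3) = -22191 + 66404/3 = -169/3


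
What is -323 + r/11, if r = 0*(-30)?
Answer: -323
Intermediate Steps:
r = 0
-323 + r/11 = -323 + 0/11 = -323 + 0*(1/11) = -323 + 0 = -323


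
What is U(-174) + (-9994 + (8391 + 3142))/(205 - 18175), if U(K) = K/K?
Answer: 5477/5990 ≈ 0.91436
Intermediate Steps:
U(K) = 1
U(-174) + (-9994 + (8391 + 3142))/(205 - 18175) = 1 + (-9994 + (8391 + 3142))/(205 - 18175) = 1 + (-9994 + 11533)/(-17970) = 1 + 1539*(-1/17970) = 1 - 513/5990 = 5477/5990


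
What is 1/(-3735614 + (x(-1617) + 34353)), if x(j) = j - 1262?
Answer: -1/3704140 ≈ -2.6997e-7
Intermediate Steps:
x(j) = -1262 + j
1/(-3735614 + (x(-1617) + 34353)) = 1/(-3735614 + ((-1262 - 1617) + 34353)) = 1/(-3735614 + (-2879 + 34353)) = 1/(-3735614 + 31474) = 1/(-3704140) = -1/3704140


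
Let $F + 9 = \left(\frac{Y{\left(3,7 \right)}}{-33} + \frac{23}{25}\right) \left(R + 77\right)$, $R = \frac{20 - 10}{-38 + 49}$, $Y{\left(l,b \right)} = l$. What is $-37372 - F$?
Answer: $- \frac{113218471}{3025} \approx -37428.0$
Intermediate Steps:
$R = \frac{10}{11}$ ($R = \frac{20 + \left(-18 + 8\right)}{11} = \left(20 - 10\right) \frac{1}{11} = 10 \cdot \frac{1}{11} = \frac{10}{11} \approx 0.90909$)
$F = \frac{168171}{3025}$ ($F = -9 + \left(\frac{3}{-33} + \frac{23}{25}\right) \left(\frac{10}{11} + 77\right) = -9 + \left(3 \left(- \frac{1}{33}\right) + 23 \cdot \frac{1}{25}\right) \frac{857}{11} = -9 + \left(- \frac{1}{11} + \frac{23}{25}\right) \frac{857}{11} = -9 + \frac{228}{275} \cdot \frac{857}{11} = -9 + \frac{195396}{3025} = \frac{168171}{3025} \approx 55.594$)
$-37372 - F = -37372 - \frac{168171}{3025} = - \frac{113218471}{3025}$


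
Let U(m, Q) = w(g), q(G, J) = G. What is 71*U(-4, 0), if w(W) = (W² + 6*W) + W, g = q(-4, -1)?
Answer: -852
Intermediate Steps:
g = -4
w(W) = W² + 7*W
U(m, Q) = -12 (U(m, Q) = -4*(7 - 4) = -4*3 = -12)
71*U(-4, 0) = 71*(-12) = -852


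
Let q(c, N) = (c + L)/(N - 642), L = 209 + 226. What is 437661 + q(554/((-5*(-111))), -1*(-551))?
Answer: 22103826826/50505 ≈ 4.3766e+5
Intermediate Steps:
L = 435
q(c, N) = (435 + c)/(-642 + N) (q(c, N) = (c + 435)/(N - 642) = (435 + c)/(-642 + N))
437661 + q(554/((-5*(-111))), -1*(-551)) = 437661 + (435 + 554/((-5*(-111))))/(-642 - 1*(-551)) = 437661 + (435 + 554/555)/(-642 + 551) = 437661 + (435 + 554*(1/555))/(-91) = 437661 - (435 + 554/555)/91 = 437661 - 1/91*241979/555 = 437661 - 241979/50505 = 22103826826/50505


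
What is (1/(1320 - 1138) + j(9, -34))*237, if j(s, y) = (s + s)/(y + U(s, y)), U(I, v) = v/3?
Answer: -574251/6188 ≈ -92.801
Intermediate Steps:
U(I, v) = v/3 (U(I, v) = v*(1/3) = v/3)
j(s, y) = 3*s/(2*y) (j(s, y) = (s + s)/(y + y/3) = (2*s)/((4*y/3)) = (2*s)*(3/(4*y)) = 3*s/(2*y))
(1/(1320 - 1138) + j(9, -34))*237 = (1/(1320 - 1138) + (3/2)*9/(-34))*237 = (1/182 + (3/2)*9*(-1/34))*237 = (1/182 - 27/68)*237 = -2423/6188*237 = -574251/6188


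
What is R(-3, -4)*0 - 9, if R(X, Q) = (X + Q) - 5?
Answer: -9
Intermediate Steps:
R(X, Q) = -5 + Q + X (R(X, Q) = (Q + X) - 5 = -5 + Q + X)
R(-3, -4)*0 - 9 = (-5 - 4 - 3)*0 - 9 = -12*0 - 9 = 0 - 9 = -9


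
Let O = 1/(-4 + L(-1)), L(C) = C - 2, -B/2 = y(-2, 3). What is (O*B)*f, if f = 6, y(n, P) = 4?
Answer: 48/7 ≈ 6.8571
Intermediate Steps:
B = -8 (B = -2*4 = -8)
L(C) = -2 + C
O = -⅐ (O = 1/(-4 + (-2 - 1)) = 1/(-4 - 3) = 1/(-7) = -⅐ ≈ -0.14286)
(O*B)*f = -⅐*(-8)*6 = (8/7)*6 = 48/7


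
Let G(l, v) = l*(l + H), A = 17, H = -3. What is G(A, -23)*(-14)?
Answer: -3332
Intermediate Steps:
G(l, v) = l*(-3 + l) (G(l, v) = l*(l - 3) = l*(-3 + l))
G(A, -23)*(-14) = (17*(-3 + 17))*(-14) = (17*14)*(-14) = 238*(-14) = -3332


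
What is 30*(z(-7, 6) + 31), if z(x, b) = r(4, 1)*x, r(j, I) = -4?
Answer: 1770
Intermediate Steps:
z(x, b) = -4*x
30*(z(-7, 6) + 31) = 30*(-4*(-7) + 31) = 30*(28 + 31) = 30*59 = 1770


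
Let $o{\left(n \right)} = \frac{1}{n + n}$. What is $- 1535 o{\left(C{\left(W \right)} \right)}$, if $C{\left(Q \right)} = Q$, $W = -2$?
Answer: $\frac{1535}{4} \approx 383.75$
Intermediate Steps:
$o{\left(n \right)} = \frac{1}{2 n}$
$- 1535 o{\left(C{\left(W \right)} \right)} = - 1535 \frac{1}{2 \left(-2\right)} = - 1535 \cdot \frac{1}{2} \left(- \frac{1}{2}\right) = \left(-1535\right) \left(- \frac{1}{4}\right) = \frac{1535}{4}$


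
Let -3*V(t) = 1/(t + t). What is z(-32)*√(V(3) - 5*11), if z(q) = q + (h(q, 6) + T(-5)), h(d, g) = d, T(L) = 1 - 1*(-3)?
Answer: -10*I*√1982 ≈ -445.2*I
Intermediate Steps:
T(L) = 4 (T(L) = 1 + 3 = 4)
V(t) = -1/(6*t) (V(t) = -1/(3*(t + t)) = -1/(2*t)/3 = -1/(6*t))
z(q) = 4 + 2*q (z(q) = q + (q + 4) = q + (4 + q) = 4 + 2*q)
z(-32)*√(V(3) - 5*11) = (4 + 2*(-32))*√(-⅙/3 - 5*11) = (4 - 64)*√(-⅙*⅓ - 55) = -60*√(-1/18 - 55) = -10*I*√1982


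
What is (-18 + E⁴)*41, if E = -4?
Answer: 9758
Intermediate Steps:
(-18 + E⁴)*41 = (-18 + (-4)⁴)*41 = (-18 + 256)*41 = 238*41 = 9758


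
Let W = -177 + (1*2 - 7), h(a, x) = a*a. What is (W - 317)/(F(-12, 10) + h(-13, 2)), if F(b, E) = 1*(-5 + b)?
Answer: -499/152 ≈ -3.2829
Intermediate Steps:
h(a, x) = a²
F(b, E) = -5 + b
W = -182 (W = -177 + (2 - 7) = -177 - 5 = -182)
(W - 317)/(F(-12, 10) + h(-13, 2)) = (-182 - 317)/((-5 - 12) + (-13)²) = -499/(-17 + 169) = -499/152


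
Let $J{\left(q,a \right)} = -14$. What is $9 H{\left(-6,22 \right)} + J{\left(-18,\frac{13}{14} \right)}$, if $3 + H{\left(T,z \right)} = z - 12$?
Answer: $49$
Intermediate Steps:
$H{\left(T,z \right)} = -15 + z$ ($H{\left(T,z \right)} = -3 + \left(z - 12\right) = -3 + \left(-12 + z\right) = -15 + z$)
$9 H{\left(-6,22 \right)} + J{\left(-18,\frac{13}{14} \right)} = 9 \left(-15 + 22\right) - 14 = 9 \cdot 7 - 14 = 63 - 14 = 49$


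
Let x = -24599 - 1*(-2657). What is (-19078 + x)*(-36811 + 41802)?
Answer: -204730820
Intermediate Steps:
x = -21942 (x = -24599 + 2657 = -21942)
(-19078 + x)*(-36811 + 41802) = (-19078 - 21942)*(-36811 + 41802) = -41020*4991 = -204730820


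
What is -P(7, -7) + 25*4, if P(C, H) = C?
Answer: 93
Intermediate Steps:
-P(7, -7) + 25*4 = -1*7 + 25*4 = -7 + 100 = 93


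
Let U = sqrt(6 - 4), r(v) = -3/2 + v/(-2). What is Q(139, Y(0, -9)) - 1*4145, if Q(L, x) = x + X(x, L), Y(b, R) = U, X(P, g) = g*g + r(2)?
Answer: 30347/2 + sqrt(2) ≈ 15175.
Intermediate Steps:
r(v) = -3/2 - v/2 (r(v) = -3*1/2 + v*(-1/2) = -3/2 - v/2)
U = sqrt(2) ≈ 1.4142
X(P, g) = -5/2 + g**2 (X(P, g) = g*g + (-3/2 - 1/2*2) = g**2 + (-3/2 - 1) = g**2 - 5/2 = -5/2 + g**2)
Y(b, R) = sqrt(2)
Q(L, x) = -5/2 + x + L**2 (Q(L, x) = x + (-5/2 + L**2) = -5/2 + x + L**2)
Q(139, Y(0, -9)) - 1*4145 = (-5/2 + sqrt(2) + 139**2) - 1*4145 = (-5/2 + sqrt(2) + 19321) - 4145 = (38637/2 + sqrt(2)) - 4145 = 30347/2 + sqrt(2)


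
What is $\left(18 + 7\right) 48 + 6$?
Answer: $1206$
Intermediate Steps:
$\left(18 + 7\right) 48 + 6 = 25 \cdot 48 + 6 = 1200 + 6 = 1206$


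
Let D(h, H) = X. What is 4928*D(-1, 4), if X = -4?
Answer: -19712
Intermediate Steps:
D(h, H) = -4
4928*D(-1, 4) = 4928*(-4) = -19712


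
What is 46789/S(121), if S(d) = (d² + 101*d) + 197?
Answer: 46789/27059 ≈ 1.7291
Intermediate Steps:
S(d) = 197 + d² + 101*d
46789/S(121) = 46789/(197 + 121² + 101*121) = 46789/(197 + 14641 + 12221) = 46789/27059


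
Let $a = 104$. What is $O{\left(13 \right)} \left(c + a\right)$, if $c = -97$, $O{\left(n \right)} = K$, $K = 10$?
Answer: $70$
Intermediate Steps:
$O{\left(n \right)} = 10$
$O{\left(13 \right)} \left(c + a\right) = 10 \left(-97 + 104\right) = 10 \cdot 7 = 70$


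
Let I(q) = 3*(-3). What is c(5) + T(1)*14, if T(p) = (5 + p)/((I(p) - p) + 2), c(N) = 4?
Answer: -13/2 ≈ -6.5000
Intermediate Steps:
I(q) = -9
T(p) = (5 + p)/(-7 - p) (T(p) = (5 + p)/((-9 - p) + 2) = (5 + p)/(-7 - p))
c(5) + T(1)*14 = 4 + ((-5 - 1*1)/(7 + 1))*14 = 4 + ((-5 - 1)/8)*14 = 4 + ((⅛)*(-6))*14 = 4 - ¾*14 = 4 - 21/2 = -13/2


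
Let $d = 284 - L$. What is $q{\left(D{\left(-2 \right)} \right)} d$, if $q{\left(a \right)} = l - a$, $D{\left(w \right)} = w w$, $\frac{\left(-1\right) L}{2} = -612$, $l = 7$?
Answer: $-2820$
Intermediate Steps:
$L = 1224$ ($L = \left(-2\right) \left(-612\right) = 1224$)
$D{\left(w \right)} = w^{2}$
$q{\left(a \right)} = 7 - a$
$d = -940$ ($d = 284 - 1224 = -940$)
$q{\left(D{\left(-2 \right)} \right)} d = \left(7 - \left(-2\right)^{2}\right) \left(-940\right) = \left(7 - 4\right) \left(-940\right) = 3 \left(-940\right) = -2820$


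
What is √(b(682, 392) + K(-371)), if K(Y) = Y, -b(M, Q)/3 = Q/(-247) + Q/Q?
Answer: I*√22526894/247 ≈ 19.216*I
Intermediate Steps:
b(M, Q) = -3 + 3*Q/247 (b(M, Q) = -3*(Q/(-247) + Q/Q) = -3*(Q*(-1/247) + 1) = -3*(-Q/247 + 1) = -3*(1 - Q/247) = -3 + 3*Q/247)
√(b(682, 392) + K(-371)) = √((-3 + (3/247)*392) - 371) = √((-3 + 1176/247) - 371) = √(435/247 - 371) = √(-91202/247) = I*√22526894/247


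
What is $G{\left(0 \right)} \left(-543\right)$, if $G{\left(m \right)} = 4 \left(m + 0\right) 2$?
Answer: $0$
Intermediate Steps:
$G{\left(m \right)} = 8 m$ ($G{\left(m \right)} = 4 m 2 = 8 m$)
$G{\left(0 \right)} \left(-543\right) = 8 \cdot 0 \left(-543\right) = 0 \left(-543\right) = 0$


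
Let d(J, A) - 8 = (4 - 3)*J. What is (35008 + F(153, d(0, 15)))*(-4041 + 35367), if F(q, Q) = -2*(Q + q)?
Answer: 1086573636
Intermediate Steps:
d(J, A) = 8 + J (d(J, A) = 8 + (4 - 3)*J = 8 + 1*J = 8 + J)
F(q, Q) = -2*Q - 2*q
(35008 + F(153, d(0, 15)))*(-4041 + 35367) = (35008 + (-2*(8 + 0) - 2*153))*(-4041 + 35367) = (35008 + (-2*8 - 306))*31326 = (35008 + (-16 - 306))*31326 = (35008 - 322)*31326 = 34686*31326 = 1086573636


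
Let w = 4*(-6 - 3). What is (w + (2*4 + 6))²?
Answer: 484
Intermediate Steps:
w = -36 (w = 4*(-9) = -36)
(w + (2*4 + 6))² = (-36 + (2*4 + 6))² = (-36 + (8 + 6))² = (-36 + 14)² = (-22)² = 484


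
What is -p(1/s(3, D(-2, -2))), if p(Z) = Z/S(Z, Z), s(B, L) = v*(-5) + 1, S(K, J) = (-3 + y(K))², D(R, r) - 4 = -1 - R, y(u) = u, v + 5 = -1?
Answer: -31/8464 ≈ -0.0036626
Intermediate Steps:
v = -6 (v = -5 - 1 = -6)
D(R, r) = 3 - R (D(R, r) = 4 + (-1 - R) = 3 - R)
S(K, J) = (-3 + K)²
s(B, L) = 31 (s(B, L) = -6*(-5) + 1 = 30 + 1 = 31)
p(Z) = Z/(-3 + Z)² (p(Z) = Z/((-3 + Z)²) = Z/(-3 + Z)²)
-p(1/s(3, D(-2, -2))) = -1/(31*(-3 + 1/31)²) = -1/(31*(-92/31)²) = -961/(31*8464) = -1*31/8464 = -31/8464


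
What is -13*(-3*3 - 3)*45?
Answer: 7020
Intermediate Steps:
-13*(-3*3 - 3)*45 = -13*(-9 - 3)*45 = -13*(-12)*45 = 156*45 = 7020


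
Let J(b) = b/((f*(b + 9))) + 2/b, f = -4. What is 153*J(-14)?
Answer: -9027/70 ≈ -128.96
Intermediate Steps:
J(b) = 2/b + b/(-36 - 4*b) (J(b) = b/((-4*(b + 9))) + 2/b = b/((-4*(9 + b))) + 2/b = b/(-36 - 4*b) + 2/b = 2/b + b/(-36 - 4*b))
153*J(-14) = 153*((¼)*(72 - 1*(-14)² + 8*(-14))/(-14*(9 - 14))) = 153*((¼)*(-1/14)*(72 - 1*196 - 112)/(-5)) = 153*((¼)*(-1/14)*(-⅕)*(72 - 196 - 112)) = 153*((¼)*(-1/14)*(-⅕)*(-236)) = 153*(-59/70) = -9027/70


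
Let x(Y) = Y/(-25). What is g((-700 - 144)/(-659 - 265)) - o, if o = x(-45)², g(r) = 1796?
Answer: 44819/25 ≈ 1792.8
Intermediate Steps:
x(Y) = -Y/25 (x(Y) = Y*(-1/25) = -Y/25)
o = 81/25 (o = (-1/25*(-45))² = (9/5)² = 81/25 ≈ 3.2400)
g((-700 - 144)/(-659 - 265)) - o = 1796 - 1*81/25 = 1796 - 81/25 = 44819/25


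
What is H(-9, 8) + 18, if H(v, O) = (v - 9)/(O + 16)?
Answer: 69/4 ≈ 17.250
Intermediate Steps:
H(v, O) = (-9 + v)/(16 + O)
H(-9, 8) + 18 = (-9 - 9)/(16 + 8) + 18 = -18/24 + 18 = (1/24)*(-18) + 18 = -¾ + 18 = 69/4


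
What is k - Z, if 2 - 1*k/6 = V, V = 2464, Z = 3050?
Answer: -17822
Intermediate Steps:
k = -14772 (k = 12 - 6*2464 = 12 - 14784 = -14772)
k - Z = -14772 - 1*3050 = -14772 - 3050 = -17822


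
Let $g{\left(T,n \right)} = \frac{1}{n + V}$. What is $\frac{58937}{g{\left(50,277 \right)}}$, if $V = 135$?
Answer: $24282044$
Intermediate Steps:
$g{\left(T,n \right)} = \frac{1}{135 + n}$ ($g{\left(T,n \right)} = \frac{1}{n + 135} = \frac{1}{135 + n}$)
$\frac{58937}{g{\left(50,277 \right)}} = \frac{58937}{\frac{1}{135 + 277}} = \frac{58937}{\frac{1}{412}} = 58937 \frac{1}{\frac{1}{412}} = 58937 \cdot 412 = 24282044$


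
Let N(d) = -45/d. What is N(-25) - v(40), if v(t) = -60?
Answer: 309/5 ≈ 61.800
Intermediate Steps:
N(-25) - v(40) = -45/(-25) - 1*(-60) = -45*(-1/25) + 60 = 9/5 + 60 = 309/5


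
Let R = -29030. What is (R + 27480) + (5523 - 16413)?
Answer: -12440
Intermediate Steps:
(R + 27480) + (5523 - 16413) = (-29030 + 27480) + (5523 - 16413) = -1550 - 10890 = -12440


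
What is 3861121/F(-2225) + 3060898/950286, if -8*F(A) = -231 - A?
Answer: -7336812603559/473717571 ≈ -15488.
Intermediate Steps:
F(A) = 231/8 + A/8 (F(A) = -(-231 - A)/8 = 231/8 + A/8)
3861121/F(-2225) + 3060898/950286 = 3861121/(231/8 + (⅛)*(-2225)) + 3060898/950286 = 3861121/(231/8 - 2225/8) + 3060898*(1/950286) = 3861121/(-997/4) + 1530449/475143 = 3861121*(-4/997) + 1530449/475143 = -15444484/997 + 1530449/475143 = -7336812603559/473717571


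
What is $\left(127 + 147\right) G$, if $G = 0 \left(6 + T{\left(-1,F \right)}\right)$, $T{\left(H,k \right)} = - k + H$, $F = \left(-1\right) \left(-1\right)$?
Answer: $0$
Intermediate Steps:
$F = 1$
$T{\left(H,k \right)} = H - k$
$G = 0$ ($G = 0 \left(6 - 2\right) = 0 \cdot 4 = 0$)
$\left(127 + 147\right) G = \left(127 + 147\right) 0 = 274 \cdot 0 = 0$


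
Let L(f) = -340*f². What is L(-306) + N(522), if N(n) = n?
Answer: -31835718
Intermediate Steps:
L(-306) + N(522) = -340*(-306)² + 522 = -340*93636 + 522 = -31836240 + 522 = -31835718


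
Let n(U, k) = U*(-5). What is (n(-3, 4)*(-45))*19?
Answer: -12825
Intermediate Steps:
n(U, k) = -5*U
(n(-3, 4)*(-45))*19 = (-5*(-3)*(-45))*19 = (15*(-45))*19 = -675*19 = -12825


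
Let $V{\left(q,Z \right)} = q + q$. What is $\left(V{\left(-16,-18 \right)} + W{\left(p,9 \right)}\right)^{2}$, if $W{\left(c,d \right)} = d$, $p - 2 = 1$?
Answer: $529$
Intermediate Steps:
$p = 3$ ($p = 2 + 1 = 3$)
$V{\left(q,Z \right)} = 2 q$
$\left(V{\left(-16,-18 \right)} + W{\left(p,9 \right)}\right)^{2} = \left(2 \left(-16\right) + 9\right)^{2} = \left(-32 + 9\right)^{2} = \left(-23\right)^{2} = 529$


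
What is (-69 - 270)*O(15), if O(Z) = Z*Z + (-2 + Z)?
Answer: -80682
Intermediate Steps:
O(Z) = -2 + Z + Z**2 (O(Z) = Z**2 + (-2 + Z) = -2 + Z + Z**2)
(-69 - 270)*O(15) = (-69 - 270)*(-2 + 15 + 15**2) = -339*(-2 + 15 + 225) = -339*238 = -80682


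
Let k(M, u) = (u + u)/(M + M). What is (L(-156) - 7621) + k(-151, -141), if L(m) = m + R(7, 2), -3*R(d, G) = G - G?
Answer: -1174186/151 ≈ -7776.1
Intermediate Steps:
R(d, G) = 0 (R(d, G) = -(G - G)/3 = -⅓*0 = 0)
k(M, u) = u/M (k(M, u) = (2*u)/((2*M)) = (2*u)*(1/(2*M)) = u/M)
L(m) = m (L(m) = m + 0 = m)
(L(-156) - 7621) + k(-151, -141) = (-156 - 7621) - 141/(-151) = -7777 - 141*(-1/151) = -7777 + 141/151 = -1174186/151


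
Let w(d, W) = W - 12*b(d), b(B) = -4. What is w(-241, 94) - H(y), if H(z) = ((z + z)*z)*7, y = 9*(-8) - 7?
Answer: -87232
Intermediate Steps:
w(d, W) = 48 + W (w(d, W) = W - 12*(-4) = W + 48 = 48 + W)
y = -79 (y = -72 - 7 = -79)
H(z) = 14*z² (H(z) = ((2*z)*z)*7 = (2*z²)*7 = 14*z²)
w(-241, 94) - H(y) = (48 + 94) - 14*(-79)² = 142 - 14*6241 = 142 - 1*87374 = 142 - 87374 = -87232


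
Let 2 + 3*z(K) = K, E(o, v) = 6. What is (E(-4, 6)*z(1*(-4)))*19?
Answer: -228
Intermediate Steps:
z(K) = -⅔ + K/3
(E(-4, 6)*z(1*(-4)))*19 = (6*(-⅔ + (1*(-4))/3))*19 = (6*(-⅔ + (⅓)*(-4)))*19 = (6*(-⅔ - 4/3))*19 = (6*(-2))*19 = -12*19 = -228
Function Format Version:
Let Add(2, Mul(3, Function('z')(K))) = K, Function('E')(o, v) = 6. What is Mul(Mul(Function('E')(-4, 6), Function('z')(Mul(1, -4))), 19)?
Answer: -228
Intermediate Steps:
Function('z')(K) = Add(Rational(-2, 3), Mul(Rational(1, 3), K))
Mul(Mul(Function('E')(-4, 6), Function('z')(Mul(1, -4))), 19) = Mul(Mul(6, Add(Rational(-2, 3), Mul(Rational(1, 3), Mul(1, -4)))), 19) = Mul(Mul(6, Add(Rational(-2, 3), Mul(Rational(1, 3), -4))), 19) = Mul(Mul(6, Add(Rational(-2, 3), Rational(-4, 3))), 19) = Mul(Mul(6, -2), 19) = Mul(-12, 19) = -228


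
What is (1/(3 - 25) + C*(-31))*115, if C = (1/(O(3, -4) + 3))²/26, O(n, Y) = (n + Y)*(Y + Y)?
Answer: -10005/1573 ≈ -6.3605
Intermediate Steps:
O(n, Y) = 2*Y*(Y + n) (O(n, Y) = (Y + n)*(2*Y) = 2*Y*(Y + n))
C = 1/3146 (C = (1/(2*(-4)*(-4 + 3) + 3))²/26 = (1/(2*(-4)*(-1) + 3))²*(1/26) = (1/(8 + 3))²*(1/26) = (1/11)²*(1/26) = (1/121)*(1/26) = 1/3146 ≈ 0.00031786)
(1/(3 - 25) + C*(-31))*115 = (1/(3 - 25) + (1/3146)*(-31))*115 = (1/(-22) - 31/3146)*115 = (-1/22 - 31/3146)*115 = -87/1573*115 = -10005/1573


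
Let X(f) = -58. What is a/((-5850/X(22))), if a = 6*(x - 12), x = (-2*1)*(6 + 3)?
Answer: -116/65 ≈ -1.7846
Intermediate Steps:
x = -18 (x = -2*9 = -18)
a = -180 (a = 6*(-18 - 12) = 6*(-30) = -180)
a/((-5850/X(22))) = -180/((-5850/(-58))) = -180/((-5850*(-1/58))) = -180/2925/29 = -180*29/2925 = -116/65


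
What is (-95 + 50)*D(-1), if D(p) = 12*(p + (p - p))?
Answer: 540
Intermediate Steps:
D(p) = 12*p (D(p) = 12*(p + 0) = 12*p)
(-95 + 50)*D(-1) = (-95 + 50)*(12*(-1)) = -45*(-12) = 540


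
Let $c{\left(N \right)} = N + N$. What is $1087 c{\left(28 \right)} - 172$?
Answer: $60700$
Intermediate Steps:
$c{\left(N \right)} = 2 N$
$1087 c{\left(28 \right)} - 172 = 1087 \cdot 2 \cdot 28 - 172 = 1087 \cdot 56 - 172 = 60872 - 172 = 60700$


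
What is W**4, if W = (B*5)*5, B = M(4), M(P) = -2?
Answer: 6250000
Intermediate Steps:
B = -2
W = -50 (W = -2*5*5 = -10*5 = -50)
W**4 = (-50)**4 = 6250000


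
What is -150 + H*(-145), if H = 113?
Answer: -16535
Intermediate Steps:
-150 + H*(-145) = -150 + 113*(-145) = -150 - 16385 = -16535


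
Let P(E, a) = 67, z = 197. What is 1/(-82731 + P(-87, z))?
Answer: -1/82664 ≈ -1.2097e-5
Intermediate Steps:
1/(-82731 + P(-87, z)) = 1/(-82731 + 67) = 1/(-82664) = -1/82664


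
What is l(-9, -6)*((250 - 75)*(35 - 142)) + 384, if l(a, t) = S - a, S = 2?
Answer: -205591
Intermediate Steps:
l(a, t) = 2 - a
l(-9, -6)*((250 - 75)*(35 - 142)) + 384 = (2 - 1*(-9))*((250 - 75)*(35 - 142)) + 384 = (2 + 9)*(175*(-107)) + 384 = 11*(-18725) + 384 = -205975 + 384 = -205591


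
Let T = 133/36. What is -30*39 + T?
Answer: -41987/36 ≈ -1166.3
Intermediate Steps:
T = 133/36 (T = 133*(1/36) = 133/36 ≈ 3.6944)
-30*39 + T = -30*39 + 133/36 = -1170 + 133/36 = -41987/36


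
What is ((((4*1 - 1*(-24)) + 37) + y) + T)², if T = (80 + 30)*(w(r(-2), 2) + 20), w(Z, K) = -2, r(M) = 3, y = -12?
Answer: 4133089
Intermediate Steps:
T = 1980 (T = (80 + 30)*(-2 + 20) = 110*18 = 1980)
((((4*1 - 1*(-24)) + 37) + y) + T)² = ((((4*1 - 1*(-24)) + 37) - 12) + 1980)² = ((((4 + 24) + 37) - 12) + 1980)² = (((28 + 37) - 12) + 1980)² = ((65 - 12) + 1980)² = (53 + 1980)² = 2033² = 4133089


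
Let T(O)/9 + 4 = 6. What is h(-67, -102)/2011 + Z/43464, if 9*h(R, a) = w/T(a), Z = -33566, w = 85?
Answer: -910958681/1179982404 ≈ -0.77201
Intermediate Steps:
T(O) = 18 (T(O) = -36 + 9*6 = -36 + 54 = 18)
h(R, a) = 85/162 (h(R, a) = (85/18)/9 = (85*(1/18))/9 = (1/9)*(85/18) = 85/162)
h(-67, -102)/2011 + Z/43464 = (85/162)/2011 - 33566/43464 = (85/162)*(1/2011) - 33566*1/43464 = 85/325782 - 16783/21732 = -910958681/1179982404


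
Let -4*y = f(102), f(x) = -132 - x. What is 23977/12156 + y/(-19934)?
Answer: 59655799/30289713 ≈ 1.9695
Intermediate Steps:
y = 117/2 (y = -(-132 - 1*102)/4 = -(-132 - 102)/4 = -¼*(-234) = 117/2 ≈ 58.500)
23977/12156 + y/(-19934) = 23977/12156 + (117/2)/(-19934) = 23977*(1/12156) + (117/2)*(-1/19934) = 23977/12156 - 117/39868 = 59655799/30289713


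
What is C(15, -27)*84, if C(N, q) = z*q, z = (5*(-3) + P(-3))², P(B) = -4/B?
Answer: -423612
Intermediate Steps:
z = 1681/9 (z = (5*(-3) - 4/(-3))² = (-15 - 4*(-⅓))² = (-15 + 4/3)² = (-41/3)² = 1681/9 ≈ 186.78)
C(N, q) = 1681*q/9
C(15, -27)*84 = ((1681/9)*(-27))*84 = -5043*84 = -423612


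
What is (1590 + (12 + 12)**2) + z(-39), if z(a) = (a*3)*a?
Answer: 6729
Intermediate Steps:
z(a) = 3*a**2 (z(a) = (3*a)*a = 3*a**2)
(1590 + (12 + 12)**2) + z(-39) = (1590 + (12 + 12)**2) + 3*(-39)**2 = (1590 + 24**2) + 3*1521 = (1590 + 576) + 4563 = 2166 + 4563 = 6729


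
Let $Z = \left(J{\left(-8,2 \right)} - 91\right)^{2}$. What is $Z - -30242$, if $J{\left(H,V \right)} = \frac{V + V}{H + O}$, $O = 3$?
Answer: $\frac{966731}{25} \approx 38669.0$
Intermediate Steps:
$J{\left(H,V \right)} = \frac{2 V}{3 + H}$ ($J{\left(H,V \right)} = \frac{V + V}{H + 3} = \frac{2 V}{3 + H}$)
$Z = \frac{210681}{25}$ ($Z = \left(2 \cdot 2 \frac{1}{3 - 8} - 91\right)^{2} = \left(2 \cdot 2 \frac{1}{-5} - 91\right)^{2} = \left(2 \cdot 2 \left(- \frac{1}{5}\right) - 91\right)^{2} = \left(- \frac{4}{5} - 91\right)^{2} = \left(- \frac{459}{5}\right)^{2} = \frac{210681}{25} \approx 8427.2$)
$Z - -30242 = \frac{210681}{25} - -30242 = \frac{210681}{25} + 30242 = \frac{966731}{25}$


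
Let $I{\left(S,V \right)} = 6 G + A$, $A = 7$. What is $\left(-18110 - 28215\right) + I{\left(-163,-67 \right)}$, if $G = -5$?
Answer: $-46348$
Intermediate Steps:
$I{\left(S,V \right)} = -23$ ($I{\left(S,V \right)} = 6 \left(-5\right) + 7 = -30 + 7 = -23$)
$\left(-18110 - 28215\right) + I{\left(-163,-67 \right)} = \left(-18110 - 28215\right) - 23 = -46325 - 23 = -46348$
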